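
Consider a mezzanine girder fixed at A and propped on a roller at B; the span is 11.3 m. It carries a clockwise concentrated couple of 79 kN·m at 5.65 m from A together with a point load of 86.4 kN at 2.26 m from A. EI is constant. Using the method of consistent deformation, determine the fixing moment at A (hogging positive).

M_A = 130.7 kN·m

Release the roller at B. Primary structure: cantilever fixed at A.
Downward deflection at the released point B due to the loads:
  clockwise couple 79 at a = 5.65: M₀a(2L − a)/(2EI) = 3783/EI
  point load 86.4 at a = 2.26: Pa²(3L − a)/(6EI) = 2327/EI
  δ_0 = 6110/EI
Flexibility coefficient — unit upward force at B: δ_{BB} = L³/(3EI) = 481/EI.
Compatibility at B: δ_0 − R_B·δ_{BB} = 0, so R_B = 6110/481 = 12.7 kN.
Moment equilibrium about A: M_A = Σ(load moments about A) − R_B·L = 274.3 − 12.7×11.3 = 130.7 kN·m.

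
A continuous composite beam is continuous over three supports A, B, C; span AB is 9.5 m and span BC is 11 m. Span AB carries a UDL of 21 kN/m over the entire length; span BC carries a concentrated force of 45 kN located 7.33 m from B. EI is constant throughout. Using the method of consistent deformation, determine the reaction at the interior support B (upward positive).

R_B = 144 kN

Release continuity at B by inserting a hinge; the redundant is the internal moment M_B. The primary structure is two simply-supported spans AB and BC.
Rotations at B on the released spans (each span's end-slope, ×1/EI):
  span AB: UDL 21: wL³/(24EI) = 750.2/EI
  span BC: point load 45 at a = 7.33: Pab(L + b)/(6LEI) = 269.1/EI
  relative rotation θ_0 = (750.2 + 269.1)/EI = 1019/EI
A unit hogging moment at B produces rotation L₁/(3EI) + L₂/(3EI) = 6.833/EI.
Compatibility: M_B·(L₁+L₂)/(3EI) = θ_0, giving M_B = 149.2 kN·m (hogging).
Span AB, ΣM about A with M_B applied at B: R_B^{AB}·9.5 = 947.6 + 149.2, so R_B^{AB} = 115.5 kN and R_A = 199.5 − 115.5 = 84.05 kN.
Span BC, ΣM about C: R_B^{BC}·11 = 165.2 + 149.2, so R_B^{BC} = 28.57 kN and R_C = 45 − 28.57 = 16.43 kN.
R_B = 115.5 + 28.57 = 144 kN.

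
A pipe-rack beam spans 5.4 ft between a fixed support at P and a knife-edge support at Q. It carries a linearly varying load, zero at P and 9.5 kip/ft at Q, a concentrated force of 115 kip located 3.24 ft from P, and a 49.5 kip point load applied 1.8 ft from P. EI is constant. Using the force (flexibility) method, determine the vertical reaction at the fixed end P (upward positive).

R_P = 119 kip

Take the reaction at Q as the redundant and release it; the primary structure is a cantilever fixed at P.
Primary-structure tip deflection at Q by superposition:
  triangular load, peak 9.5 at the free end: 11w₀L⁴/(120EI) = 740.5/EI
  point load 115 at a = 3.24: Pa²(3L − a)/(6EI) = 2608/EI
  point load 49.5 at a = 1.8: Pa²(3L − a)/(6EI) = 384.9/EI
  δ_0 = 3733/EI
Flexibility coefficient — unit upward force at Q: δ_{QQ} = L³/(3EI) = 52.49/EI.
The prop prevents deflection at Q: R_Q = δ_0/δ_{QQ} = 3733/52.49 = 71.12 kip.
Vertical equilibrium: R_P = ΣP − R_Q = 190.2 − 71.12 = 119 kip.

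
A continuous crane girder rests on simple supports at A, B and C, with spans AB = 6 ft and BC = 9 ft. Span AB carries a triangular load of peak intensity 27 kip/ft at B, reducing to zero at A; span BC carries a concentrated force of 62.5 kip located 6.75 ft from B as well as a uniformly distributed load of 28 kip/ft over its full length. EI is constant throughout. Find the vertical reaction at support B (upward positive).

R_B = 261.1 kip

Release continuity at B by inserting a hinge; the redundant is the internal moment M_B. The primary structure is two simply-supported spans AB and BC.
Discontinuity in slope at B on the released structure — sum the simple-span end rotations:
  span AB: triangular load, peak 27: w₀L³/(45EI) = 129.6/EI
  span BC: point load 62.5 at a = 6.75: Pab(L + b)/(6LEI) = 197.8/EI
  span BC: UDL 28: wL³/(24EI) = 850.5/EI
  relative rotation θ_0 = (129.6 + 1048)/EI = 1178/EI
A unit hogging moment at B produces rotation L₁/(3EI) + L₂/(3EI) = 5/EI.
Slope continuity at B: θ_0 = M_B·5/EI, so M_B = 1178/5 = 235.6 kip·ft (hogging).
Span AB, ΣM about A with M_B applied at B: R_B^{AB}·6 = 324 + 235.6, so R_B^{AB} = 93.26 kip and R_A = 81 − 93.26 = -12.26 kip.
Span BC, ΣM about C: R_B^{BC}·9 = 1275 + 235.6, so R_B^{BC} = 167.8 kip and R_C = 314.5 − 167.8 = 146.7 kip.
R_B = 93.26 + 167.8 = 261.1 kip.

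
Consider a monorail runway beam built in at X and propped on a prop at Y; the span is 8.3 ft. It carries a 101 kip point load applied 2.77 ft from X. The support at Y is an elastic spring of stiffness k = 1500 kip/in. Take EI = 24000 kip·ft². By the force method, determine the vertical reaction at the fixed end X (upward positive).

R_X = 86.11 kip

Remove the prop at Y; the released (primary) structure is a cantilever built in at X.
Free-end deflection of the primary structure under the applied loading (downward +):
  point load 101 at a = 2.77: Pa²(3L − a)/(6EI) = 2858/EI
Tip deflection under a unit load at Y: L³/(3EI) = 190.6/EI.
With EI = 24000 kip·ft²: δ_0 = 0.1191 ft and δ_{YY} = 0.007941 ft/kip.
Compatibility — the spring shortens by R_Y/k under the reaction it provides: δ_0 − R_Y·δ_{YY} = R_Y/k. With 1/k = 1/(1500×12) ft/kip = 0.000056 ft/kip, R_Y = δ_0 / (δ_{YY} + 1/k) = 0.1191 / (0.007941 + 0.000056) = 14.89 kip.
Vertical equilibrium: R_X = ΣP − R_Y = 101 − 14.89 = 86.11 kip.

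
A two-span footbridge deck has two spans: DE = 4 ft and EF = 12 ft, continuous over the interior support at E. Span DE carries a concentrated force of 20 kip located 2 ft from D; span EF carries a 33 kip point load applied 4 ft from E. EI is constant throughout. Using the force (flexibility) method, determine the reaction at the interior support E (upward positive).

Release continuity at E by inserting a hinge; the redundant is the internal moment M_E. The primary structure is two simply-supported spans DE and EF.
End slopes at the hinge E, treating each span as simply supported:
  span DE: point load 20 at a = 2: Pab(L + a)/(6LEI) = 20/EI
  span EF: point load 33 at a = 4: Pab(L + b)/(6LEI) = 293.3/EI
  relative rotation θ_0 = (20 + 293.3)/EI = 313.3/EI
A unit hogging moment at E produces rotation L₁/(3EI) + L₂/(3EI) = 5.333/EI.
Compatibility: M_E·(L₁+L₂)/(3EI) = θ_0, giving M_E = 58.75 kip·ft (hogging).
Span DE, ΣM about D with M_E applied at E: R_E^{DE}·4 = 40 + 58.75, so R_E^{DE} = 24.69 kip and R_D = 20 − 24.69 = -4.688 kip.
Span EF, ΣM about F: R_E^{EF}·12 = 264 + 58.75, so R_E^{EF} = 26.9 kip and R_F = 33 − 26.9 = 6.104 kip.
R_E = 24.69 + 26.9 = 51.58 kip.

R_E = 51.58 kip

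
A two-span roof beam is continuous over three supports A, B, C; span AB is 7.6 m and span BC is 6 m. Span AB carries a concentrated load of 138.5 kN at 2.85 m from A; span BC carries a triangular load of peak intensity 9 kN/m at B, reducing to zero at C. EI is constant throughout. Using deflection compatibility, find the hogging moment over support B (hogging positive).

M_B = 104.3 kN·m

Take M_B as the redundant. Released structure: two simple spans AB and BC with a hinge at B.
End slopes at the hinge B, treating each span as simply supported:
  span AB: point load 138.5 at a = 2.85: Pab(L + a)/(6LEI) = 429.7/EI
  span BC: triangular load, peak 9: w₀L³/(45EI) = 43.2/EI
  relative rotation θ_0 = (429.7 + 43.2)/EI = 472.9/EI
A unit hogging moment at B produces rotation L₁/(3EI) + L₂/(3EI) = 4.533/EI.
Slope continuity at B: θ_0 = M_B·4.533/EI, so M_B = 472.9/4.533 = 104.3 kN·m (hogging).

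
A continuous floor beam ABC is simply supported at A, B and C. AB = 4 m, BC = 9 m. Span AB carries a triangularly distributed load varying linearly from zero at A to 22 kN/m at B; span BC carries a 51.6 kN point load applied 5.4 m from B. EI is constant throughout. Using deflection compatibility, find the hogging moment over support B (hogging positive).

Release continuity at B by inserting a hinge; the redundant is the internal moment M_B. The primary structure is two simply-supported spans AB and BC.
End slopes at the hinge B, treating each span as simply supported:
  span AB: triangular load, peak 22: w₀L³/(45EI) = 31.29/EI
  span BC: point load 51.6 at a = 5.4: Pab(L + b)/(6LEI) = 234.1/EI
  relative rotation θ_0 = (31.29 + 234.1)/EI = 265.3/EI
A unit hogging moment at B produces rotation L₁/(3EI) + L₂/(3EI) = 4.333/EI.
Slope continuity at B: θ_0 = M_B·4.333/EI, so M_B = 265.3/4.333 = 61.23 kN·m (hogging).

M_B = 61.23 kN·m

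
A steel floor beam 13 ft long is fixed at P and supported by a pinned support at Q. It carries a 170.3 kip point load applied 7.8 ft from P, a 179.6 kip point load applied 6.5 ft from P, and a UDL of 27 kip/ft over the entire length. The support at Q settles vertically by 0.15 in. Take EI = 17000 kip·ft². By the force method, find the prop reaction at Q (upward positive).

R_Q = 261 kip

Take the reaction at Q as the redundant and release it; the primary structure is a cantilever fixed at P.
Deflection at Q on the released cantilever, summing each load's contribution:
  point load 170.3 at a = 7.8: Pa²(3L − a)/(6EI) = 53877/EI
  point load 179.6 at a = 6.5: Pa²(3L − a)/(6EI) = 41102/EI
  UDL 27: wL⁴/(8EI) = 96393/EI
  δ_0 = 191373/EI
Tip deflection under a unit load at Q: L³/(3EI) = 732.3/EI.
With EI = 17000 kip·ft²: δ_0 = 11.257 ft and δ_{QQ} = 0.043078 ft/kip.
Compatibility — the beam at Q must follow the support down by 0.0125 ft: δ_0 − R_Q·δ_{QQ} = 0.0125, so R_Q = (11.257 − 0.0125)/0.043078 = 261 kip.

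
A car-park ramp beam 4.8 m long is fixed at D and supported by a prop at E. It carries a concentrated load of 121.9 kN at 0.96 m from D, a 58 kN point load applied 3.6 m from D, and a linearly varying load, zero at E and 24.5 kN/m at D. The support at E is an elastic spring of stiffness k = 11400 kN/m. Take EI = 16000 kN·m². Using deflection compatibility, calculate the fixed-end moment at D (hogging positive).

M_D = 164.2 kN·m

Release the roller at E. Primary structure: cantilever fixed at D.
Primary-structure tip deflection at E by superposition:
  point load 121.9 at a = 0.96: Pa²(3L − a)/(6EI) = 251.6/EI
  point load 58 at a = 3.6: Pa²(3L − a)/(6EI) = 1353/EI
  triangular load, peak 24.5 at the fixed end: w₀L⁴/(30EI) = 433.5/EI
  δ_0 = 2038/EI
Tip deflection under a unit load at E: L³/(3EI) = 36.86/EI.
With EI = 16000 kN·m²: δ_0 = 0.12739 m and δ_{EE} = 0.002304 m/kN.
Compatibility — the spring shortens by R_E/k under the reaction it provides: δ_0 − R_E·δ_{EE} = R_E/k. With 1/k = 0.000088 m/kN, R_E = δ_0 / (δ_{EE} + 1/k) = 0.12739 / (0.002304 + 0.000088) = 53.26 kN.
Moment equilibrium about D: M_D = Σ(load moments about D) − R_E·L = 419.9 − 53.26×4.8 = 164.2 kN·m.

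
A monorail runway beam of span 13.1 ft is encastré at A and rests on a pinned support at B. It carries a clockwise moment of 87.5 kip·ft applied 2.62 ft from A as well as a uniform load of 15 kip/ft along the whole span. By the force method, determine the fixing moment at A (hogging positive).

M_A = 362 kip·ft

Take the reaction at B as the redundant and release it; the primary structure is a cantilever fixed at A.
Free-end deflection of the primary structure under the applied loading (downward +):
  clockwise couple 87.5 at a = 2.62: M₀a(2L − a)/(2EI) = 2703/EI
  UDL 15: wL⁴/(8EI) = 55219/EI
  δ_0 = 57922/EI
Flexibility coefficient — unit upward force at B: δ_{BB} = L³/(3EI) = 749.4/EI.
The prop prevents deflection at B: R_B = δ_0/δ_{BB} = 57922/749.4 = 77.29 kip.
Moment equilibrium about A: M_A = Σ(load moments about A) − R_B·L = 1375 − 77.29×13.1 = 362 kip·ft.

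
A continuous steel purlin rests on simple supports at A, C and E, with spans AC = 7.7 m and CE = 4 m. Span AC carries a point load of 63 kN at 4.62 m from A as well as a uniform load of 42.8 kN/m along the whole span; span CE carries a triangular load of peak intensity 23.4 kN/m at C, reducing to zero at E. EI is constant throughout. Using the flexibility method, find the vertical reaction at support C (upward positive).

R_C = 339.6 kN

Release continuity at C by inserting a hinge; the redundant is the internal moment M_C. The primary structure is two simply-supported spans AC and CE.
End slopes at the hinge C, treating each span as simply supported:
  span AC: point load 63 at a = 4.62: Pab(L + a)/(6LEI) = 239.1/EI
  span AC: UDL 42.8: wL³/(24EI) = 814.2/EI
  span CE: triangular load, peak 23.4: w₀L³/(45EI) = 33.28/EI
  relative rotation θ_0 = (1053 + 33.28)/EI = 1086/EI
A unit hogging moment at C produces rotation L₁/(3EI) + L₂/(3EI) = 3.9/EI.
Slope continuity at C: θ_0 = M_C·3.9/EI, so M_C = 1086/3.9 = 278.6 kN·m (hogging).
Span AC, ΣM about A with M_C applied at C: R_C^{AC}·7.7 = 1560 + 278.6, so R_C^{AC} = 238.8 kN and R_A = 392.6 − 238.8 = 153.8 kN.
Span CE, ΣM about E: R_C^{CE}·4 = 124.8 + 278.6, so R_C^{CE} = 100.8 kN and R_E = 46.8 − 100.8 = -54.05 kN.
R_C = 238.8 + 100.8 = 339.6 kN.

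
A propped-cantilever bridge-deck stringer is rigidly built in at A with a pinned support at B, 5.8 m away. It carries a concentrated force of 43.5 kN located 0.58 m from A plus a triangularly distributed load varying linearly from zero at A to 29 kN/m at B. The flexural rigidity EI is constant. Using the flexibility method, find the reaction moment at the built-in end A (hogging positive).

Remove the prop at B; the released (primary) structure is a cantilever built in at A.
Deflection at B on the released cantilever, summing each load's contribution:
  point load 43.5 at a = 0.58: Pa²(3L − a)/(6EI) = 41.02/EI
  triangular load, peak 29 at the free end: 11w₀L⁴/(120EI) = 3008/EI
  δ_0 = 3049/EI
Flexibility coefficient — unit upward force at B: δ_{BB} = L³/(3EI) = 65.04/EI.
Compatibility at B: δ_0 − R_B·δ_{BB} = 0, so R_B = 3049/65.04 = 46.89 kN.
Moment equilibrium about A: M_A = Σ(load moments about A) − R_B·L = 350.4 − 46.89×5.8 = 78.48 kN·m.

M_A = 78.48 kN·m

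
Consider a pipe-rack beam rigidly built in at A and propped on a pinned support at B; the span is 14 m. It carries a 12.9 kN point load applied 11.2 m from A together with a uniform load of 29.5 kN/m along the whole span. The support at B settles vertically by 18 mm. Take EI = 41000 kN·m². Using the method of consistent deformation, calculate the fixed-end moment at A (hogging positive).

Release the roller at B. Primary structure: cantilever fixed at A.
Downward deflection at the released point B due to the loads:
  point load 12.9 at a = 11.2: Pa²(3L − a)/(6EI) = 8307/EI
  UDL 29.5: wL⁴/(8EI) = 141659/EI
  δ_0 = 149966/EI
Tip deflection under a unit load at B: L³/(3EI) = 914.7/EI.
With EI = 41000 kN·m²: δ_0 = 3.6577 m and δ_{BB} = 0.022309 m/kN.
Compatibility — the beam at B must follow the support down by 0.018 m: δ_0 − R_B·δ_{BB} = 0.018, so R_B = (3.6577 − 0.018)/0.022309 = 163.1 kN.
Moment equilibrium about A: M_A = Σ(load moments about A) − R_B·L = 3035 − 163.1×14 = 751.4 kN·m.

M_A = 751.4 kN·m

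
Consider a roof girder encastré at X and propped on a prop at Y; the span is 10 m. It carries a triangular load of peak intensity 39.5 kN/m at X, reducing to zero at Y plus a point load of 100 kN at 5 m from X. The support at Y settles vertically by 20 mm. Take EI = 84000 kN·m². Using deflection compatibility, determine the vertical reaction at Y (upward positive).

R_Y = 65.71 kN

Take the reaction at Y as the redundant and release it; the primary structure is a cantilever fixed at X.
Free-end deflection of the primary structure under the applied loading (downward +):
  triangular load, peak 39.5 at the fixed end: w₀L⁴/(30EI) = 13167/EI
  point load 100 at a = 5: Pa²(3L − a)/(6EI) = 10417/EI
  δ_0 = 23583/EI
Flexibility coefficient — unit upward force at Y: δ_{YY} = L³/(3EI) = 333.3/EI.
With EI = 84000 kN·m²: δ_0 = 0.28075 m and δ_{YY} = 0.003968 m/kN.
Compatibility — the beam at Y must follow the support down by 0.02 m: δ_0 − R_Y·δ_{YY} = 0.02, so R_Y = (0.28075 − 0.02)/0.003968 = 65.71 kN.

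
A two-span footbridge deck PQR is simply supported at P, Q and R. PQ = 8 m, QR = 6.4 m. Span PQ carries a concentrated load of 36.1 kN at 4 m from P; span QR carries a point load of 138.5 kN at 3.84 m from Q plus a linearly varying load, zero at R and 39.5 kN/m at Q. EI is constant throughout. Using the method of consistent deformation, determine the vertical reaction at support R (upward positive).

R_R = 102.7 kN

Release continuity at Q by inserting a hinge; the redundant is the internal moment M_Q. The primary structure is two simply-supported spans PQ and QR.
Rotations at Q on the released spans (each span's end-slope, ×1/EI):
  span PQ: point load 36.1 at a = 4: Pab(L + a)/(6LEI) = 144.4/EI
  span QR: point load 138.5 at a = 3.84: Pab(L + b)/(6LEI) = 317.7/EI
  span QR: triangular load, peak 39.5: w₀L³/(45EI) = 230.1/EI
  relative rotation θ_0 = (144.4 + 547.8)/EI = 692.2/EI
A unit hogging moment at Q produces rotation L₁/(3EI) + L₂/(3EI) = 4.8/EI.
Slope continuity at Q: θ_0 = M_Q·4.8/EI, so M_Q = 692.2/4.8 = 144.2 kN·m (hogging).
Span QR, ΣM about R: R_Q^{QR}·6.4 = 893.9 + 144.2, so R_Q^{QR} = 162.2 kN and R_R = 264.9 − 162.2 = 102.7 kN.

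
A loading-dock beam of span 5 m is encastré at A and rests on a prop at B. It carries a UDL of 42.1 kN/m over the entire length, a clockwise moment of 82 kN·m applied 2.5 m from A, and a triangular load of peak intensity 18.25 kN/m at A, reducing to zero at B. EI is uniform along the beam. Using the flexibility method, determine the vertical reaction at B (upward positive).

R_B = 106.5 kN

Choose R_B as the redundant. The primary structure is the cantilever fixed at A.
Primary-structure tip deflection at B by superposition:
  UDL 42.1: wL⁴/(8EI) = 3289/EI
  clockwise couple 82 at a = 2.5: M₀a(2L − a)/(2EI) = 768.8/EI
  triangular load, peak 18.25 at the fixed end: w₀L⁴/(30EI) = 380.2/EI
  δ_0 = 4438/EI
Flexibility coefficient — unit upward force at B: δ_{BB} = L³/(3EI) = 41.67/EI.
Compatibility at B: δ_0 − R_B·δ_{BB} = 0, so R_B = 4438/41.67 = 106.5 kN.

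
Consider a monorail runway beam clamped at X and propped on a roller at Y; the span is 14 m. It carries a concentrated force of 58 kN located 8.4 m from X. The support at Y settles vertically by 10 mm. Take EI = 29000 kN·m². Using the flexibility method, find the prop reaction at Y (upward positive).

R_Y = 24.74 kN

Take the reaction at Y as the redundant and release it; the primary structure is a cantilever fixed at X.
Downward deflection at the released point Y due to the loads:
  point load 58 at a = 8.4: Pa²(3L − a)/(6EI) = 22918/EI
Flexibility coefficient — unit upward force at Y: δ_{YY} = L³/(3EI) = 914.7/EI.
With EI = 29000 kN·m²: δ_0 = 0.79027 m and δ_{YY} = 0.03154 m/kN.
Compatibility — the beam at Y must follow the support down by 0.01 m: δ_0 − R_Y·δ_{YY} = 0.01, so R_Y = (0.79027 − 0.01)/0.03154 = 24.74 kN.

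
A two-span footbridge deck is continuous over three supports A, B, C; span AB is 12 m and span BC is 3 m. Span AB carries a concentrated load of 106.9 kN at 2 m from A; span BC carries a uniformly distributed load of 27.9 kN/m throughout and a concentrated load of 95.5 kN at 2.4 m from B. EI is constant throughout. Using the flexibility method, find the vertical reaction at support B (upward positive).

Release continuity at B by inserting a hinge; the redundant is the internal moment M_B. The primary structure is two simply-supported spans AB and BC.
End slopes at the hinge B, treating each span as simply supported:
  span AB: point load 106.9 at a = 2: Pab(L + a)/(6LEI) = 415.7/EI
  span BC: UDL 27.9: wL³/(24EI) = 31.39/EI
  span BC: point load 95.5 at a = 2.4: Pab(L + b)/(6LEI) = 27.5/EI
  relative rotation θ_0 = (415.7 + 58.89)/EI = 474.6/EI
A unit hogging moment at B produces rotation L₁/(3EI) + L₂/(3EI) = 5/EI.
Slope continuity at B: θ_0 = M_B·5/EI, so M_B = 474.6/5 = 94.92 kN·m (hogging).
Span AB, ΣM about A with M_B applied at B: R_B^{AB}·12 = 213.8 + 94.92, so R_B^{AB} = 25.73 kN and R_A = 106.9 − 25.73 = 81.17 kN.
Span BC, ΣM about C: R_B^{BC}·3 = 182.8 + 94.92, so R_B^{BC} = 92.59 kN and R_C = 179.2 − 92.59 = 86.61 kN.
R_B = 25.73 + 92.59 = 118.3 kN.

R_B = 118.3 kN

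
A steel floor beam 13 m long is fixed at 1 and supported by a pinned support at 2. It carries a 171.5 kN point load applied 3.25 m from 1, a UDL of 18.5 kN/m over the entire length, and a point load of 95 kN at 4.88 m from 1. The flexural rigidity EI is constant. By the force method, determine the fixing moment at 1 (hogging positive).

M_1 = 991.8 kN·m

Take the reaction at 2 as the redundant and release it; the primary structure is a cantilever fixed at 1.
Deflection at 2 on the released cantilever, summing each load's contribution:
  point load 171.5 at a = 3.25: Pa²(3L − a)/(6EI) = 10793/EI
  UDL 18.5: wL⁴/(8EI) = 66047/EI
  point load 95 at a = 4.88: Pa²(3L − a)/(6EI) = 12865/EI
  δ_0 = 89706/EI
Tip deflection under a unit load at 2: L³/(3EI) = 732.3/EI.
The prop prevents deflection at 2: R_2 = δ_0/δ_{22} = 89706/732.3 = 122.5 kN.
Moment equilibrium about 1: M_1 = Σ(load moments about 1) − R_2·L = 2584 − 122.5×13 = 991.8 kN·m.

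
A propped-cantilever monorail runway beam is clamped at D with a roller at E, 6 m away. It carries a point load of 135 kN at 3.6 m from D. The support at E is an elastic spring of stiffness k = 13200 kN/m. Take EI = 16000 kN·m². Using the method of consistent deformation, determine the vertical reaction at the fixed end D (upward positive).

Remove the prop at E; the released (primary) structure is a cantilever built in at D.
Free-end deflection of the primary structure under the applied loading (downward +):
  point load 135 at a = 3.6: Pa²(3L − a)/(6EI) = 4199/EI
Flexibility coefficient — unit upward force at E: δ_{EE} = L³/(3EI) = 72/EI.
With EI = 16000 kN·m²: δ_0 = 0.26244 m and δ_{EE} = 0.0045 m/kN.
Compatibility — the spring shortens by R_E/k under the reaction it provides: δ_0 − R_E·δ_{EE} = R_E/k. With 1/k = 0.000076 m/kN, R_E = δ_0 / (δ_{EE} + 1/k) = 0.26244 / (0.0045 + 0.000076) = 57.35 kN.
Vertical equilibrium: R_D = ΣP − R_E = 135 − 57.35 = 77.65 kN.

R_D = 77.65 kN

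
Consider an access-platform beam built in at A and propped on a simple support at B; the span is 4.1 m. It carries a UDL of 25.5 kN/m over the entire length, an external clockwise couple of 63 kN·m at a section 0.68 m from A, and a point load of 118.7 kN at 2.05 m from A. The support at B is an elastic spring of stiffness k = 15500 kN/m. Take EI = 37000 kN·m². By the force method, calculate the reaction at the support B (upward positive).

Choose R_B as the redundant. The primary structure is the cantilever fixed at A.
Deflection at B on the released cantilever, summing each load's contribution:
  UDL 25.5: wL⁴/(8EI) = 900.7/EI
  clockwise couple 63 at a = 0.68: M₀a(2L − a)/(2EI) = 161.1/EI
  point load 118.7 at a = 2.05: Pa²(3L − a)/(6EI) = 852.2/EI
  δ_0 = 1914/EI
Tip deflection under a unit load at B: L³/(3EI) = 22.97/EI.
With EI = 37000 kN·m²: δ_0 = 0.051729 m and δ_{BB} = 0.000621 m/kN.
Compatibility — the spring shortens by R_B/k under the reaction it provides: δ_0 − R_B·δ_{BB} = R_B/k. With 1/k = 0.000065 m/kN, R_B = δ_0 / (δ_{BB} + 1/k) = 0.051729 / (0.000621 + 0.000065) = 75.47 kN.

R_B = 75.47 kN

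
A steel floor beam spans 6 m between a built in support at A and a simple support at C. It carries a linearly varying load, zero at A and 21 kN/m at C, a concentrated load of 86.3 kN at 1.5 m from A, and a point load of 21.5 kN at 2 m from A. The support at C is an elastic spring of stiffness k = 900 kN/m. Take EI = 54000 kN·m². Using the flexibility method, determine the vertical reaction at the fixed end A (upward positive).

Choose R_C as the redundant. The primary structure is the cantilever fixed at A.
Deflection at C on the released cantilever, summing each load's contribution:
  triangular load, peak 21 at the free end: 11w₀L⁴/(120EI) = 2495/EI
  point load 86.3 at a = 1.5: Pa²(3L − a)/(6EI) = 534/EI
  point load 21.5 at a = 2: Pa²(3L − a)/(6EI) = 229.3/EI
  δ_0 = 3258/EI
Tip deflection under a unit load at C: L³/(3EI) = 72/EI.
With EI = 54000 kN·m²: δ_0 = 0.060335 m and δ_{CC} = 0.001333 m/kN.
Compatibility — the spring shortens by R_C/k under the reaction it provides: δ_0 − R_C·δ_{CC} = R_C/k. With 1/k = 0.001111 m/kN, R_C = δ_0 / (δ_{CC} + 1/k) = 0.060335 / (0.001333 + 0.001111) = 24.68 kN.
Vertical equilibrium: R_A = ΣP − R_C = 170.8 − 24.68 = 146.1 kN.

R_A = 146.1 kN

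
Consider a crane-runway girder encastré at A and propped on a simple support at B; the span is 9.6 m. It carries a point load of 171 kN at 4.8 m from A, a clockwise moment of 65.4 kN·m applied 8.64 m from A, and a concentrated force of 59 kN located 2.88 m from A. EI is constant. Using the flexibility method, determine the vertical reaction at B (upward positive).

Release the roller at B. Primary structure: cantilever fixed at A.
Free-end deflection of the primary structure under the applied loading (downward +):
  point load 171 at a = 4.8: Pa²(3L − a)/(6EI) = 15759/EI
  clockwise couple 65.4 at a = 8.64: M₀a(2L − a)/(2EI) = 2983/EI
  point load 59 at a = 2.88: Pa²(3L − a)/(6EI) = 2114/EI
  δ_0 = 20857/EI
Flexibility coefficient — unit upward force at B: δ_{BB} = L³/(3EI) = 294.9/EI.
Compatibility at B: δ_0 − R_B·δ_{BB} = 0, so R_B = 20857/294.9 = 70.72 kN.

R_B = 70.72 kN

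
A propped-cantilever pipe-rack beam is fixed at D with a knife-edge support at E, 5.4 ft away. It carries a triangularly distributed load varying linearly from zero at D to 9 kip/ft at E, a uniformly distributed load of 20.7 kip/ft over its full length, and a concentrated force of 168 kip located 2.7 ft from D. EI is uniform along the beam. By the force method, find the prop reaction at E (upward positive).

R_E = 107.8 kip

Take the reaction at E as the redundant and release it; the primary structure is a cantilever fixed at D.
Primary-structure tip deflection at E by superposition:
  triangular load, peak 9 at the free end: 11w₀L⁴/(120EI) = 701.5/EI
  UDL 20.7: wL⁴/(8EI) = 2200/EI
  point load 168 at a = 2.7: Pa²(3L − a)/(6EI) = 2756/EI
  δ_0 = 5657/EI
Flexibility coefficient — unit upward force at E: δ_{EE} = L³/(3EI) = 52.49/EI.
The prop prevents deflection at E: R_E = δ_0/δ_{EE} = 5657/52.49 = 107.8 kip.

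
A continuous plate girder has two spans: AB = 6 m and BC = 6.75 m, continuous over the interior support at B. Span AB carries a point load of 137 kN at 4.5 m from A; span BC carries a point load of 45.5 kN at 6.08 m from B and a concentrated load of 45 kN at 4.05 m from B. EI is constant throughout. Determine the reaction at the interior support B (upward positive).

Insert a hinge at B; M_B is the redundant, and each span becomes simply supported.
Discontinuity in slope at B on the released structure — sum the simple-span end rotations:
  span AB: point load 137 at a = 4.5: Pab(L + a)/(6LEI) = 269.7/EI
  span BC: point load 45.5 at a = 6.08: Pab(L + b)/(6LEI) = 33.96/EI
  span BC: point load 45 at a = 4.05: Pab(L + b)/(6LEI) = 114.8/EI
  relative rotation θ_0 = (269.7 + 148.8)/EI = 418.5/EI
A unit hogging moment at B produces rotation L₁/(3EI) + L₂/(3EI) = 4.25/EI.
Slope continuity at B: θ_0 = M_B·4.25/EI, so M_B = 418.5/4.25 = 98.47 kN·m (hogging).
Span AB, ΣM about A with M_B applied at B: R_B^{AB}·6 = 616.5 + 98.47, so R_B^{AB} = 119.2 kN and R_A = 137 − 119.2 = 17.84 kN.
Span BC, ΣM about C: R_B^{BC}·6.75 = 152 + 98.47, so R_B^{BC} = 37.1 kN and R_C = 90.5 − 37.1 = 53.4 kN.
R_B = 119.2 + 37.1 = 156.3 kN.

R_B = 156.3 kN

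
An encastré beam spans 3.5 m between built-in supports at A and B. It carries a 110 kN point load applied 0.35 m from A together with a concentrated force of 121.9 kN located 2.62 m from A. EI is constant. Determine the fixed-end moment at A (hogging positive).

M_A = 51.37 kN·m

Release both end moments; the primary structure is a simply-supported span AB with redundants M_A and M_B.
On the primary (simply-supported) span, the end slopes from the loading are:
  at A: point load 110 at a = 0.35: Pab(L + b)/(6LEI) = 38.4/EI
  at B: point load 110 at a = 0.35: Pab(L + a)/(6LEI) = 22.23/EI
  at A: point load 121.9 at a = 2.62: Pab(L + b)/(6LEI) = 58.62/EI
  at B: point load 121.9 at a = 2.62: Pab(L + a)/(6LEI) = 81.91/EI
  θ_A0 = 97.02/EI,  θ_B0 = 104.1/EI
Flexibility coefficients: a unit moment at one end gives L/(3EI) there and L/(6EI) at the far end, so f₁₁ = f₂₂ = 1.167/EI and f₁₂ = f₂₁ = 0.5833/EI.
Compatibility — zero rotation at each built-in end:
  1.167 M_A + 0.5833 M_B = 97.02
  0.5833 M_A + 1.167 M_B = 104.1
Solving the pair gives M_A = 51.37 kN·m and M_B = 63.58 kN·m (hogging).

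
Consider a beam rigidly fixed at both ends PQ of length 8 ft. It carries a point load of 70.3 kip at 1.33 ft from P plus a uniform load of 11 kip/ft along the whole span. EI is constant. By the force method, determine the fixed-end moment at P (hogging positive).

Take the two fixed-end moments M_P, M_Q as redundants; the released structure is the simple span PQ.
On the primary (simply-supported) span, the end slopes from the loading are:
  at P: point load 70.3 at a = 1.33: Pab(L + b)/(6LEI) = 190.6/EI
  at Q: point load 70.3 at a = 1.33: Pab(L + a)/(6LEI) = 121.2/EI
  at P: UDL 11: wL³/(24EI) = 234.7/EI
  at Q: UDL 11: wL³/(24EI) = 234.7/EI
  θ_P0 = 425.3/EI,  θ_Q0 = 355.9/EI
Flexibility coefficients: a unit moment at one end gives L/(3EI) there and L/(6EI) at the far end, so f₁₁ = f₂₂ = 2.667/EI and f₁₂ = f₂₁ = 1.333/EI.
Compatibility — zero rotation at each built-in end:
  2.667 M_P + 1.333 M_Q = 425.3
  1.333 M_P + 2.667 M_Q = 355.9
Solving the pair gives M_P = 123.7 kip·ft and M_Q = 71.63 kip·ft (hogging).

M_P = 123.7 kip·ft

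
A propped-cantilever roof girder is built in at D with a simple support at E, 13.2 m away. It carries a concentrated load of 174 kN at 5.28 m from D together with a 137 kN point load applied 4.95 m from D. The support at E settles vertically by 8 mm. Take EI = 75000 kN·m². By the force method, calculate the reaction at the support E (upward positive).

R_E = 60.7 kN

Remove the prop at E; the released (primary) structure is a cantilever built in at D.
Downward deflection at the released point E due to the loads:
  point load 174 at a = 5.28: Pa²(3L − a)/(6EI) = 27747/EI
  point load 137 at a = 4.95: Pa²(3L − a)/(6EI) = 19386/EI
  δ_0 = 47133/EI
Tip deflection under a unit load at E: L³/(3EI) = 766.7/EI.
With EI = 75000 kN·m²: δ_0 = 0.62843 m and δ_{EE} = 0.010222 m/kN.
Compatibility — the beam at E must follow the support down by 0.008 m: δ_0 − R_E·δ_{EE} = 0.008, so R_E = (0.62843 − 0.008)/0.010222 = 60.7 kN.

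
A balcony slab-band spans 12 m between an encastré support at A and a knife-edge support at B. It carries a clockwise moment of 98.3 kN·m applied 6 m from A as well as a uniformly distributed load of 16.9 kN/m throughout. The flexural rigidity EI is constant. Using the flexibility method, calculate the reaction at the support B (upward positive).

Take the reaction at B as the redundant and release it; the primary structure is a cantilever fixed at A.
Primary-structure tip deflection at B by superposition:
  clockwise couple 98.3 at a = 6: M₀a(2L − a)/(2EI) = 5308/EI
  UDL 16.9: wL⁴/(8EI) = 43805/EI
  δ_0 = 49113/EI
Tip deflection under a unit load at B: L³/(3EI) = 576/EI.
The prop prevents deflection at B: R_B = δ_0/δ_{BB} = 49113/576 = 85.27 kN.

R_B = 85.27 kN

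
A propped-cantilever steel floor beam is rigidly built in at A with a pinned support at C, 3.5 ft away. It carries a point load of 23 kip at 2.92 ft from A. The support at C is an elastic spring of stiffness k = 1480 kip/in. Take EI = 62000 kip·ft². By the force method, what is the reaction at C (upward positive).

R_C = 13.93 kip

Remove the prop at C; the released (primary) structure is a cantilever built in at A.
Primary-structure tip deflection at C by superposition:
  point load 23 at a = 2.92: Pa²(3L − a)/(6EI) = 247.7/EI
Tip deflection under a unit load at C: L³/(3EI) = 14.29/EI.
With EI = 62000 kip·ft²: δ_0 = 0.003996 ft and δ_{CC} = 0.000231 ft/kip.
Compatibility — the spring shortens by R_C/k under the reaction it provides: δ_0 − R_C·δ_{CC} = R_C/k. With 1/k = 1/(1480×12) ft/kip = 0.000056 ft/kip, R_C = δ_0 / (δ_{CC} + 1/k) = 0.003996 / (0.000231 + 0.000056) = 13.93 kip.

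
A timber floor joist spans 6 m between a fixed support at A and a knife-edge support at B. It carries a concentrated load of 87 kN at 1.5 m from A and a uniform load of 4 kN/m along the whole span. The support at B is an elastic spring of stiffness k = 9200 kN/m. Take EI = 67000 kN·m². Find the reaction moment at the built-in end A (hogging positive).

M_A = 112.7 kN·m

Take the reaction at B as the redundant and release it; the primary structure is a cantilever fixed at A.
Primary-structure tip deflection at B by superposition:
  point load 87 at a = 1.5: Pa²(3L − a)/(6EI) = 538.3/EI
  UDL 4: wL⁴/(8EI) = 648/EI
  δ_0 = 1186/EI
Tip deflection under a unit load at B: L³/(3EI) = 72/EI.
With EI = 67000 kN·m²: δ_0 = 0.017706 m and δ_{BB} = 0.001075 m/kN.
Compatibility — the spring shortens by R_B/k under the reaction it provides: δ_0 − R_B·δ_{BB} = R_B/k. With 1/k = 0.000109 m/kN, R_B = δ_0 / (δ_{BB} + 1/k) = 0.017706 / (0.001075 + 0.000109) = 14.96 kN.
Moment equilibrium about A: M_A = Σ(load moments about A) − R_B·L = 202.5 − 14.96×6 = 112.7 kN·m.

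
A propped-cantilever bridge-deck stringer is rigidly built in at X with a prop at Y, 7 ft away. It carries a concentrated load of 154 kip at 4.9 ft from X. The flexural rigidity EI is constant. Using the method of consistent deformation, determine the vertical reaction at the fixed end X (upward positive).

R_X = 67.22 kip

Release the roller at Y. Primary structure: cantilever fixed at X.
Downward deflection at the released point Y due to the loads:
  point load 154 at a = 4.9: Pa²(3L − a)/(6EI) = 9922/EI
Tip deflection under a unit load at Y: L³/(3EI) = 114.3/EI.
Compatibility at Y: δ_0 − R_Y·δ_{YY} = 0, so R_Y = 9922/114.3 = 86.78 kip.
Vertical equilibrium: R_X = ΣP − R_Y = 154 − 86.78 = 67.22 kip.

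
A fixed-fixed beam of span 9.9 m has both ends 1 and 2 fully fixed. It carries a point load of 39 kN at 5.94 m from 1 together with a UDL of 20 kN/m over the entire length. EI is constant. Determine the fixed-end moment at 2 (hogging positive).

M_2 = 218.9 kN·m

Release both end moments; the primary structure is a simply-supported span 12 with redundants M_1 and M_2.
Simple-span end rotations at 1 and 2 under the given loads:
  at 1: point load 39 at a = 5.94: Pab(L + b)/(6LEI) = 214.1/EI
  at 2: point load 39 at a = 5.94: Pab(L + a)/(6LEI) = 244.6/EI
  at 1: UDL 20: wL³/(24EI) = 808.6/EI
  at 2: UDL 20: wL³/(24EI) = 808.6/EI
  θ_10 = 1023/EI,  θ_20 = 1053/EI
Flexibility coefficients: a unit moment at one end gives L/(3EI) there and L/(6EI) at the far end, so f₁₁ = f₂₂ = 3.3/EI and f₁₂ = f₂₁ = 1.65/EI.
Compatibility — zero rotation at each built-in end:
  3.3 M_1 + 1.65 M_2 = 1023
  1.65 M_1 + 3.3 M_2 = 1053
Solving the pair gives M_1 = 200.4 kN·m and M_2 = 218.9 kN·m (hogging).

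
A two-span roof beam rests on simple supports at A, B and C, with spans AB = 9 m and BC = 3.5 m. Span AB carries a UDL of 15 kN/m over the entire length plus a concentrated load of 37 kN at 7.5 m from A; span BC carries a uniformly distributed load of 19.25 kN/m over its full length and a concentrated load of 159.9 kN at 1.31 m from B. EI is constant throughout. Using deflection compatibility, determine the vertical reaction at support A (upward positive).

R_A = 53.89 kN

Release continuity at B by inserting a hinge; the redundant is the internal moment M_B. The primary structure is two simply-supported spans AB and BC.
End slopes at the hinge B, treating each span as simply supported:
  span AB: UDL 15: wL³/(24EI) = 455.6/EI
  span AB: point load 37 at a = 7.5: Pab(L + a)/(6LEI) = 127.2/EI
  span BC: UDL 19.25: wL³/(24EI) = 34.39/EI
  span BC: point load 159.9 at a = 1.31: Pab(L + b)/(6LEI) = 124.3/EI
  relative rotation θ_0 = (582.8 + 158.7)/EI = 741.5/EI
A unit hogging moment at B produces rotation L₁/(3EI) + L₂/(3EI) = 4.167/EI.
Compatibility: M_B·(L₁+L₂)/(3EI) = θ_0, giving M_B = 178 kN·m (hogging).
Span AB, ΣM about A with M_B applied at B: R_B^{AB}·9 = 885 + 178, so R_B^{AB} = 118.1 kN and R_A = 172 − 118.1 = 53.89 kN.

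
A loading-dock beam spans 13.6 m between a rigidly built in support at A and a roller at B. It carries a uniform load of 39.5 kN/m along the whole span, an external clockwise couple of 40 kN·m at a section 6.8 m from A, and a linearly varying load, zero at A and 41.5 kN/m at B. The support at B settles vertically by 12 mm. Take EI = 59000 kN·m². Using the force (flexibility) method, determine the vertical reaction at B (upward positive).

Remove the prop at B; the released (primary) structure is a cantilever built in at A.
Downward deflection at the released point B due to the loads:
  UDL 39.5: wL⁴/(8EI) = 168913/EI
  clockwise couple 40 at a = 6.8: M₀a(2L − a)/(2EI) = 2774/EI
  triangular load, peak 41.5 at the free end: 11w₀L⁴/(120EI) = 130141/EI
  δ_0 = 301829/EI
Tip deflection under a unit load at B: L³/(3EI) = 838.5/EI.
With EI = 59000 kN·m²: δ_0 = 5.1157 m and δ_{BB} = 0.014212 m/kN.
Compatibility — the beam at B must follow the support down by 0.012 m: δ_0 − R_B·δ_{BB} = 0.012, so R_B = (5.1157 − 0.012)/0.014212 = 359.1 kN.

R_B = 359.1 kN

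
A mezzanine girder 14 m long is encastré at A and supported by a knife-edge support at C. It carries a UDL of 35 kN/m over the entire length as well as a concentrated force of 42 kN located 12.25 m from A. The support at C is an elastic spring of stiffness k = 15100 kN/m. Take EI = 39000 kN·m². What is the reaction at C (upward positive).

Choose R_C as the redundant. The primary structure is the cantilever fixed at A.
Primary-structure tip deflection at C by superposition:
  UDL 35: wL⁴/(8EI) = 168070/EI
  point load 42 at a = 12.25: Pa²(3L − a)/(6EI) = 31251/EI
  δ_0 = 199321/EI
Flexibility coefficient — unit upward force at C: δ_{CC} = L³/(3EI) = 914.7/EI.
With EI = 39000 kN·m²: δ_0 = 5.1108 m and δ_{CC} = 0.023453 m/kN.
Compatibility — the spring shortens by R_C/k under the reaction it provides: δ_0 − R_C·δ_{CC} = R_C/k. With 1/k = 0.000066 m/kN, R_C = δ_0 / (δ_{CC} + 1/k) = 5.1108 / (0.023453 + 0.000066) = 217.3 kN.

R_C = 217.3 kN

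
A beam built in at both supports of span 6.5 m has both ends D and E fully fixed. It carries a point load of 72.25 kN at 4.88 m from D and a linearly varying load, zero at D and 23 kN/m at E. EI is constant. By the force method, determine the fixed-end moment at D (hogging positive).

Take the two fixed-end moments M_D, M_E as redundants; the released structure is the simple span DE.
On the primary (simply-supported) span, the end slopes from the loading are:
  at D: point load 72.25 at a = 4.88: Pab(L + b)/(6LEI) = 118.9/EI
  at E: point load 72.25 at a = 4.88: Pab(L + a)/(6LEI) = 166.7/EI
  at D: triangular load, peak 23: 7w₀L³/(360EI) = 122.8/EI
  at E: triangular load, peak 23: w₀L³/(45EI) = 140.4/EI
  θ_D0 = 241.7/EI,  θ_E0 = 307/EI
Flexibility coefficients: a unit moment at one end gives L/(3EI) there and L/(6EI) at the far end, so f₁₁ = f₂₂ = 2.167/EI and f₁₂ = f₂₁ = 1.083/EI.
Compatibility — zero rotation at each built-in end:
  2.167 M_D + 1.083 M_E = 241.7
  1.083 M_D + 2.167 M_E = 307
Solving the pair gives M_D = 54.29 kN·m and M_E = 114.6 kN·m (hogging).

M_D = 54.29 kN·m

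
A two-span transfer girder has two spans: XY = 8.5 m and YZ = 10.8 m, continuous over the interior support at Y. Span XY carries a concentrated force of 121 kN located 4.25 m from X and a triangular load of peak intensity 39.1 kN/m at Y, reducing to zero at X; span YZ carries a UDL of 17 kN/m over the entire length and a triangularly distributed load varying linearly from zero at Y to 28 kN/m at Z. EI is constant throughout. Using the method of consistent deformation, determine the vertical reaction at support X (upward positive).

R_X = 67.28 kN

Take M_Y as the redundant. Released structure: two simple spans XY and YZ with a hinge at Y.
End slopes at the hinge Y, treating each span as simply supported:
  span XY: point load 121 at a = 4.25: Pab(L + a)/(6LEI) = 546.4/EI
  span XY: triangular load, peak 39.1: w₀L³/(45EI) = 533.6/EI
  span YZ: UDL 17: wL³/(24EI) = 892.3/EI
  span YZ: triangular load, peak 28: 7w₀L³/(360EI) = 685.8/EI
  relative rotation θ_0 = (1080 + 1578)/EI = 2658/EI
A unit hogging moment at Y produces rotation L₁/(3EI) + L₂/(3EI) = 6.433/EI.
Compatibility: M_Y·(L₁+L₂)/(3EI) = θ_0, giving M_Y = 413.2 kN·m (hogging).
Span XY, ΣM about X with M_Y applied at Y: R_Y^{XY}·8.5 = 1456 + 413.2, so R_Y^{XY} = 219.9 kN and R_X = 287.2 − 219.9 = 67.28 kN.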